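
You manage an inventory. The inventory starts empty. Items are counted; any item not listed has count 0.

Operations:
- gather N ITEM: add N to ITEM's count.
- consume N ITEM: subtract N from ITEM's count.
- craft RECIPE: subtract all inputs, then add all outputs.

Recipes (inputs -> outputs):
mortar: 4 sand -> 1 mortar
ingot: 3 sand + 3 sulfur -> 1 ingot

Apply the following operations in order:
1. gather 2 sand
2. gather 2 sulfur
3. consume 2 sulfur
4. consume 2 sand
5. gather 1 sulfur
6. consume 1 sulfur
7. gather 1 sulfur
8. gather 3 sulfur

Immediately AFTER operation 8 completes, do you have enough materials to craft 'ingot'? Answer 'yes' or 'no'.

Answer: no

Derivation:
After 1 (gather 2 sand): sand=2
After 2 (gather 2 sulfur): sand=2 sulfur=2
After 3 (consume 2 sulfur): sand=2
After 4 (consume 2 sand): (empty)
After 5 (gather 1 sulfur): sulfur=1
After 6 (consume 1 sulfur): (empty)
After 7 (gather 1 sulfur): sulfur=1
After 8 (gather 3 sulfur): sulfur=4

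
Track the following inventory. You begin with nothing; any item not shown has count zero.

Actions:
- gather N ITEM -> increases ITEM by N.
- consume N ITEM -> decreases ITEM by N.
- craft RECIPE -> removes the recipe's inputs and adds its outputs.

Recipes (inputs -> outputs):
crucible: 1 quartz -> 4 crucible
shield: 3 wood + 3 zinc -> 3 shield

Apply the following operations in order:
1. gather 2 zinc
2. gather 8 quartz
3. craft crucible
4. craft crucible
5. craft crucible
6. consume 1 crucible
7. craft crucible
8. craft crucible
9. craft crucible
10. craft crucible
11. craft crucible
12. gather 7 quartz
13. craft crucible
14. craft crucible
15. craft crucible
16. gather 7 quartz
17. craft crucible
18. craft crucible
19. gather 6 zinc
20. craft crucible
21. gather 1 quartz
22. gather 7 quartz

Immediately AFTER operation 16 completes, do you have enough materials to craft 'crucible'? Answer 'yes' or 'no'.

After 1 (gather 2 zinc): zinc=2
After 2 (gather 8 quartz): quartz=8 zinc=2
After 3 (craft crucible): crucible=4 quartz=7 zinc=2
After 4 (craft crucible): crucible=8 quartz=6 zinc=2
After 5 (craft crucible): crucible=12 quartz=5 zinc=2
After 6 (consume 1 crucible): crucible=11 quartz=5 zinc=2
After 7 (craft crucible): crucible=15 quartz=4 zinc=2
After 8 (craft crucible): crucible=19 quartz=3 zinc=2
After 9 (craft crucible): crucible=23 quartz=2 zinc=2
After 10 (craft crucible): crucible=27 quartz=1 zinc=2
After 11 (craft crucible): crucible=31 zinc=2
After 12 (gather 7 quartz): crucible=31 quartz=7 zinc=2
After 13 (craft crucible): crucible=35 quartz=6 zinc=2
After 14 (craft crucible): crucible=39 quartz=5 zinc=2
After 15 (craft crucible): crucible=43 quartz=4 zinc=2
After 16 (gather 7 quartz): crucible=43 quartz=11 zinc=2

Answer: yes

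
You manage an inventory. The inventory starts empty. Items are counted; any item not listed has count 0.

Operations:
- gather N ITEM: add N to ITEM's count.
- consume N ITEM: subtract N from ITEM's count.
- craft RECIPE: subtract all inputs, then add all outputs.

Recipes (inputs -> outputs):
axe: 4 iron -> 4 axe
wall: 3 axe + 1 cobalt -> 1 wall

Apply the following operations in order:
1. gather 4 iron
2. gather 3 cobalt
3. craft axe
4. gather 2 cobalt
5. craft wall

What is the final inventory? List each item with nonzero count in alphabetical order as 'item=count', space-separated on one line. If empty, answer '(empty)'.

Answer: axe=1 cobalt=4 wall=1

Derivation:
After 1 (gather 4 iron): iron=4
After 2 (gather 3 cobalt): cobalt=3 iron=4
After 3 (craft axe): axe=4 cobalt=3
After 4 (gather 2 cobalt): axe=4 cobalt=5
After 5 (craft wall): axe=1 cobalt=4 wall=1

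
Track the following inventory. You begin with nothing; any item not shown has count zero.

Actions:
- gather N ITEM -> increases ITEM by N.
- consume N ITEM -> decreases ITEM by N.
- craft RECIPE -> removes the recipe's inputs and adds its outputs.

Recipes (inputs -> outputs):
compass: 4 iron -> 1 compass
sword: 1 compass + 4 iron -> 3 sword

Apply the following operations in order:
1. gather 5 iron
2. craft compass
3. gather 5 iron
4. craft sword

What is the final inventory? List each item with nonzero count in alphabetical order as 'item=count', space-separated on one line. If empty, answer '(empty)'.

After 1 (gather 5 iron): iron=5
After 2 (craft compass): compass=1 iron=1
After 3 (gather 5 iron): compass=1 iron=6
After 4 (craft sword): iron=2 sword=3

Answer: iron=2 sword=3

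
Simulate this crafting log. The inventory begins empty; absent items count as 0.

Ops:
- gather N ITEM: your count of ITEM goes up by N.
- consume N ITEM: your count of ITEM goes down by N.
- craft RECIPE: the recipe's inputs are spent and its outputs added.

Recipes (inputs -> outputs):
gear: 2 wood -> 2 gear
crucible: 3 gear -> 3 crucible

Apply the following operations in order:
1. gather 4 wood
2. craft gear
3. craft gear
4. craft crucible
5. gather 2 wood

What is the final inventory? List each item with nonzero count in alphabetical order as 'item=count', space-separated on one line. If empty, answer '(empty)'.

After 1 (gather 4 wood): wood=4
After 2 (craft gear): gear=2 wood=2
After 3 (craft gear): gear=4
After 4 (craft crucible): crucible=3 gear=1
After 5 (gather 2 wood): crucible=3 gear=1 wood=2

Answer: crucible=3 gear=1 wood=2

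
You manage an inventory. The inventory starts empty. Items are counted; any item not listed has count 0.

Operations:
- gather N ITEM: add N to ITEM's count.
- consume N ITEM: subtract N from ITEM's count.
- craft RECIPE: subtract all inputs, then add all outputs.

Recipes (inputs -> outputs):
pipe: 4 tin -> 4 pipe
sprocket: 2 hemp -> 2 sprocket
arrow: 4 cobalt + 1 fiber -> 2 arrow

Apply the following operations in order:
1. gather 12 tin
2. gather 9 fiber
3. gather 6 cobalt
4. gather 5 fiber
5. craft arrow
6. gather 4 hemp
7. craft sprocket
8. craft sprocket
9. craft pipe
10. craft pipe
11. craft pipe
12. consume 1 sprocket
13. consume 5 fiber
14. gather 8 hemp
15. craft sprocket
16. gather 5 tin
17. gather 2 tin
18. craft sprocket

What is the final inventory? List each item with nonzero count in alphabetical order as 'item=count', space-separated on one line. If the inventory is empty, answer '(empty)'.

Answer: arrow=2 cobalt=2 fiber=8 hemp=4 pipe=12 sprocket=7 tin=7

Derivation:
After 1 (gather 12 tin): tin=12
After 2 (gather 9 fiber): fiber=9 tin=12
After 3 (gather 6 cobalt): cobalt=6 fiber=9 tin=12
After 4 (gather 5 fiber): cobalt=6 fiber=14 tin=12
After 5 (craft arrow): arrow=2 cobalt=2 fiber=13 tin=12
After 6 (gather 4 hemp): arrow=2 cobalt=2 fiber=13 hemp=4 tin=12
After 7 (craft sprocket): arrow=2 cobalt=2 fiber=13 hemp=2 sprocket=2 tin=12
After 8 (craft sprocket): arrow=2 cobalt=2 fiber=13 sprocket=4 tin=12
After 9 (craft pipe): arrow=2 cobalt=2 fiber=13 pipe=4 sprocket=4 tin=8
After 10 (craft pipe): arrow=2 cobalt=2 fiber=13 pipe=8 sprocket=4 tin=4
After 11 (craft pipe): arrow=2 cobalt=2 fiber=13 pipe=12 sprocket=4
After 12 (consume 1 sprocket): arrow=2 cobalt=2 fiber=13 pipe=12 sprocket=3
After 13 (consume 5 fiber): arrow=2 cobalt=2 fiber=8 pipe=12 sprocket=3
After 14 (gather 8 hemp): arrow=2 cobalt=2 fiber=8 hemp=8 pipe=12 sprocket=3
After 15 (craft sprocket): arrow=2 cobalt=2 fiber=8 hemp=6 pipe=12 sprocket=5
After 16 (gather 5 tin): arrow=2 cobalt=2 fiber=8 hemp=6 pipe=12 sprocket=5 tin=5
After 17 (gather 2 tin): arrow=2 cobalt=2 fiber=8 hemp=6 pipe=12 sprocket=5 tin=7
After 18 (craft sprocket): arrow=2 cobalt=2 fiber=8 hemp=4 pipe=12 sprocket=7 tin=7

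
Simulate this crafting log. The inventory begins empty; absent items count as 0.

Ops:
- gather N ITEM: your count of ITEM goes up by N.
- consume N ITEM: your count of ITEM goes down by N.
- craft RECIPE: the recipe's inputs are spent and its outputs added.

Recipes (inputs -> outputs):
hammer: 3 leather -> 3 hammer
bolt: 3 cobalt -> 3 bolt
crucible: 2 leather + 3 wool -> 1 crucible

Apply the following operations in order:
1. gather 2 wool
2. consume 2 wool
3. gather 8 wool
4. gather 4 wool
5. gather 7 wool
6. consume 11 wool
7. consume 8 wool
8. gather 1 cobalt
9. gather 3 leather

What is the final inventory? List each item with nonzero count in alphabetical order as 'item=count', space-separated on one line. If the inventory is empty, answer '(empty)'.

Answer: cobalt=1 leather=3

Derivation:
After 1 (gather 2 wool): wool=2
After 2 (consume 2 wool): (empty)
After 3 (gather 8 wool): wool=8
After 4 (gather 4 wool): wool=12
After 5 (gather 7 wool): wool=19
After 6 (consume 11 wool): wool=8
After 7 (consume 8 wool): (empty)
After 8 (gather 1 cobalt): cobalt=1
After 9 (gather 3 leather): cobalt=1 leather=3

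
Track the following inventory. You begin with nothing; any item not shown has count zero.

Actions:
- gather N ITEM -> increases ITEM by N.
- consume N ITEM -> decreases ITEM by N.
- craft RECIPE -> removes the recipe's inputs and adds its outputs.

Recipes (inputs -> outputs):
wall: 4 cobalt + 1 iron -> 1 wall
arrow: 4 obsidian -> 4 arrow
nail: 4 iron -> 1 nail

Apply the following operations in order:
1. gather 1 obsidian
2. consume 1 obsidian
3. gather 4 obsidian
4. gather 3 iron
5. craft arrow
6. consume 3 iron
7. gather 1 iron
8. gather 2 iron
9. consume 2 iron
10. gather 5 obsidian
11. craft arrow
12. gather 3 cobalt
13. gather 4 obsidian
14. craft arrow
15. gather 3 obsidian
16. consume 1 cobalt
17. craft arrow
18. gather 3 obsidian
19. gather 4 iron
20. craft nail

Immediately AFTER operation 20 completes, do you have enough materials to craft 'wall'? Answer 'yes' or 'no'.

Answer: no

Derivation:
After 1 (gather 1 obsidian): obsidian=1
After 2 (consume 1 obsidian): (empty)
After 3 (gather 4 obsidian): obsidian=4
After 4 (gather 3 iron): iron=3 obsidian=4
After 5 (craft arrow): arrow=4 iron=3
After 6 (consume 3 iron): arrow=4
After 7 (gather 1 iron): arrow=4 iron=1
After 8 (gather 2 iron): arrow=4 iron=3
After 9 (consume 2 iron): arrow=4 iron=1
After 10 (gather 5 obsidian): arrow=4 iron=1 obsidian=5
After 11 (craft arrow): arrow=8 iron=1 obsidian=1
After 12 (gather 3 cobalt): arrow=8 cobalt=3 iron=1 obsidian=1
After 13 (gather 4 obsidian): arrow=8 cobalt=3 iron=1 obsidian=5
After 14 (craft arrow): arrow=12 cobalt=3 iron=1 obsidian=1
After 15 (gather 3 obsidian): arrow=12 cobalt=3 iron=1 obsidian=4
After 16 (consume 1 cobalt): arrow=12 cobalt=2 iron=1 obsidian=4
After 17 (craft arrow): arrow=16 cobalt=2 iron=1
After 18 (gather 3 obsidian): arrow=16 cobalt=2 iron=1 obsidian=3
After 19 (gather 4 iron): arrow=16 cobalt=2 iron=5 obsidian=3
After 20 (craft nail): arrow=16 cobalt=2 iron=1 nail=1 obsidian=3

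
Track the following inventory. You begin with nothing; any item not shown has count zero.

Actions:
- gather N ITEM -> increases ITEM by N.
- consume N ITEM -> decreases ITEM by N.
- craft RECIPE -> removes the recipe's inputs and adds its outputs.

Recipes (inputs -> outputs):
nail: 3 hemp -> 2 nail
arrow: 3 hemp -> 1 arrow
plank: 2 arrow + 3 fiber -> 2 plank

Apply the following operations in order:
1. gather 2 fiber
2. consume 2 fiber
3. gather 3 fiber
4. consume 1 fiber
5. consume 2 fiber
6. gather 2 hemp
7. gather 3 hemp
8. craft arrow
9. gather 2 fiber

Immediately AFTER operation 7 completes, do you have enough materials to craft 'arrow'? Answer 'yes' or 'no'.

Answer: yes

Derivation:
After 1 (gather 2 fiber): fiber=2
After 2 (consume 2 fiber): (empty)
After 3 (gather 3 fiber): fiber=3
After 4 (consume 1 fiber): fiber=2
After 5 (consume 2 fiber): (empty)
After 6 (gather 2 hemp): hemp=2
After 7 (gather 3 hemp): hemp=5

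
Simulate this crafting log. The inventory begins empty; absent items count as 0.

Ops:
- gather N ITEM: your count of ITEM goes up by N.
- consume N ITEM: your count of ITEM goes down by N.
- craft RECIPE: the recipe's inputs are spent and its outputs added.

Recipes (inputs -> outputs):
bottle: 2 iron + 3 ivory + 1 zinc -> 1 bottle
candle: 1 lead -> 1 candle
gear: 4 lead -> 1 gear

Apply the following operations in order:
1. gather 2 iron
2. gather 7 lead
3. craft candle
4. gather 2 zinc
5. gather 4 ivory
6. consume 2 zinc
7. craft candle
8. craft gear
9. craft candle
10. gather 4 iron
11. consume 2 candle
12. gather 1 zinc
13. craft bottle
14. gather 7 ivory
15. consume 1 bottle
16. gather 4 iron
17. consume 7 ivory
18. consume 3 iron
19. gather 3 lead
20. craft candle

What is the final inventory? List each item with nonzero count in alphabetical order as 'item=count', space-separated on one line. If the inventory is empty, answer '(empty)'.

Answer: candle=2 gear=1 iron=5 ivory=1 lead=2

Derivation:
After 1 (gather 2 iron): iron=2
After 2 (gather 7 lead): iron=2 lead=7
After 3 (craft candle): candle=1 iron=2 lead=6
After 4 (gather 2 zinc): candle=1 iron=2 lead=6 zinc=2
After 5 (gather 4 ivory): candle=1 iron=2 ivory=4 lead=6 zinc=2
After 6 (consume 2 zinc): candle=1 iron=2 ivory=4 lead=6
After 7 (craft candle): candle=2 iron=2 ivory=4 lead=5
After 8 (craft gear): candle=2 gear=1 iron=2 ivory=4 lead=1
After 9 (craft candle): candle=3 gear=1 iron=2 ivory=4
After 10 (gather 4 iron): candle=3 gear=1 iron=6 ivory=4
After 11 (consume 2 candle): candle=1 gear=1 iron=6 ivory=4
After 12 (gather 1 zinc): candle=1 gear=1 iron=6 ivory=4 zinc=1
After 13 (craft bottle): bottle=1 candle=1 gear=1 iron=4 ivory=1
After 14 (gather 7 ivory): bottle=1 candle=1 gear=1 iron=4 ivory=8
After 15 (consume 1 bottle): candle=1 gear=1 iron=4 ivory=8
After 16 (gather 4 iron): candle=1 gear=1 iron=8 ivory=8
After 17 (consume 7 ivory): candle=1 gear=1 iron=8 ivory=1
After 18 (consume 3 iron): candle=1 gear=1 iron=5 ivory=1
After 19 (gather 3 lead): candle=1 gear=1 iron=5 ivory=1 lead=3
After 20 (craft candle): candle=2 gear=1 iron=5 ivory=1 lead=2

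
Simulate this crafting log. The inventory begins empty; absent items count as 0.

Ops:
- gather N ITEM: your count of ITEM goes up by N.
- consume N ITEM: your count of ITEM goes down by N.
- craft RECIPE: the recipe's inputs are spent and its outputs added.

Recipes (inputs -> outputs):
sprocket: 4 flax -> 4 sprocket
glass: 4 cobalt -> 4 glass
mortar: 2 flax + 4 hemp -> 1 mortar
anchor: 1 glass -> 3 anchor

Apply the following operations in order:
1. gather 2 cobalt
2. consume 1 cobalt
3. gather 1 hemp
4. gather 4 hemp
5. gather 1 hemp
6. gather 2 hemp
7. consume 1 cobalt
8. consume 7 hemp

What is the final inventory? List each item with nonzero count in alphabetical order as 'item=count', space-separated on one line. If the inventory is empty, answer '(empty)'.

After 1 (gather 2 cobalt): cobalt=2
After 2 (consume 1 cobalt): cobalt=1
After 3 (gather 1 hemp): cobalt=1 hemp=1
After 4 (gather 4 hemp): cobalt=1 hemp=5
After 5 (gather 1 hemp): cobalt=1 hemp=6
After 6 (gather 2 hemp): cobalt=1 hemp=8
After 7 (consume 1 cobalt): hemp=8
After 8 (consume 7 hemp): hemp=1

Answer: hemp=1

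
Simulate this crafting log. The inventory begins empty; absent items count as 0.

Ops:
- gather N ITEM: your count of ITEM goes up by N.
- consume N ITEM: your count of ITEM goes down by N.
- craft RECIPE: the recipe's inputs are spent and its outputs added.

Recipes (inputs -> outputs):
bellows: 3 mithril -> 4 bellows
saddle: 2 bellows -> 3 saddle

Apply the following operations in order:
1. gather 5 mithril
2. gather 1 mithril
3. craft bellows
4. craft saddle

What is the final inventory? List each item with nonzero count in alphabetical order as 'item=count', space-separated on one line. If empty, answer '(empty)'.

After 1 (gather 5 mithril): mithril=5
After 2 (gather 1 mithril): mithril=6
After 3 (craft bellows): bellows=4 mithril=3
After 4 (craft saddle): bellows=2 mithril=3 saddle=3

Answer: bellows=2 mithril=3 saddle=3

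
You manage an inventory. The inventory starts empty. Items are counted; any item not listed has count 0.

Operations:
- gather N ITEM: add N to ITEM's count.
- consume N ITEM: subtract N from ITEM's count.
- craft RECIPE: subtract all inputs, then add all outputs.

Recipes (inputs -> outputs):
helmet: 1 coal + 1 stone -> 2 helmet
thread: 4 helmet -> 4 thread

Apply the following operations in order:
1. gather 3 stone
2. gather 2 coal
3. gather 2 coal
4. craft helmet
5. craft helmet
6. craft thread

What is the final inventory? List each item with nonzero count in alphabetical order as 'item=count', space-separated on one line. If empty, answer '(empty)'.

After 1 (gather 3 stone): stone=3
After 2 (gather 2 coal): coal=2 stone=3
After 3 (gather 2 coal): coal=4 stone=3
After 4 (craft helmet): coal=3 helmet=2 stone=2
After 5 (craft helmet): coal=2 helmet=4 stone=1
After 6 (craft thread): coal=2 stone=1 thread=4

Answer: coal=2 stone=1 thread=4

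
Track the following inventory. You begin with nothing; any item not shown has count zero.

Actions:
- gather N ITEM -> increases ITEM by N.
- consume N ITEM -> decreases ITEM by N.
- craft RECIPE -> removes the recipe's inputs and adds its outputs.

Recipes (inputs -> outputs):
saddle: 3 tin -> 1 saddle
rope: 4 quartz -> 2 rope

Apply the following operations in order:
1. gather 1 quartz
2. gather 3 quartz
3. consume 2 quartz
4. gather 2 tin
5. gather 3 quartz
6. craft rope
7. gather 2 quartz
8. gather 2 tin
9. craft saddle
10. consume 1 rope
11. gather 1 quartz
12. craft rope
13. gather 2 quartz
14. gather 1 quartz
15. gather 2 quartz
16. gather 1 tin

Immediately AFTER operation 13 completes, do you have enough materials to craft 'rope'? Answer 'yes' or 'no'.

Answer: no

Derivation:
After 1 (gather 1 quartz): quartz=1
After 2 (gather 3 quartz): quartz=4
After 3 (consume 2 quartz): quartz=2
After 4 (gather 2 tin): quartz=2 tin=2
After 5 (gather 3 quartz): quartz=5 tin=2
After 6 (craft rope): quartz=1 rope=2 tin=2
After 7 (gather 2 quartz): quartz=3 rope=2 tin=2
After 8 (gather 2 tin): quartz=3 rope=2 tin=4
After 9 (craft saddle): quartz=3 rope=2 saddle=1 tin=1
After 10 (consume 1 rope): quartz=3 rope=1 saddle=1 tin=1
After 11 (gather 1 quartz): quartz=4 rope=1 saddle=1 tin=1
After 12 (craft rope): rope=3 saddle=1 tin=1
After 13 (gather 2 quartz): quartz=2 rope=3 saddle=1 tin=1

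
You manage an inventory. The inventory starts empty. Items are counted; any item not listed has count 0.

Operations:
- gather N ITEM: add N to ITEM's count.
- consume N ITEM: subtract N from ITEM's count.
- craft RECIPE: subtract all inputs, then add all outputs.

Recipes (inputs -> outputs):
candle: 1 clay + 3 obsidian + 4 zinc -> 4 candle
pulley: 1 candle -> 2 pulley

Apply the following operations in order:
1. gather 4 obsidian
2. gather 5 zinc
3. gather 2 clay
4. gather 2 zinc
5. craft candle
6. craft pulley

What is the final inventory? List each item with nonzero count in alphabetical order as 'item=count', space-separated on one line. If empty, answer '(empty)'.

Answer: candle=3 clay=1 obsidian=1 pulley=2 zinc=3

Derivation:
After 1 (gather 4 obsidian): obsidian=4
After 2 (gather 5 zinc): obsidian=4 zinc=5
After 3 (gather 2 clay): clay=2 obsidian=4 zinc=5
After 4 (gather 2 zinc): clay=2 obsidian=4 zinc=7
After 5 (craft candle): candle=4 clay=1 obsidian=1 zinc=3
After 6 (craft pulley): candle=3 clay=1 obsidian=1 pulley=2 zinc=3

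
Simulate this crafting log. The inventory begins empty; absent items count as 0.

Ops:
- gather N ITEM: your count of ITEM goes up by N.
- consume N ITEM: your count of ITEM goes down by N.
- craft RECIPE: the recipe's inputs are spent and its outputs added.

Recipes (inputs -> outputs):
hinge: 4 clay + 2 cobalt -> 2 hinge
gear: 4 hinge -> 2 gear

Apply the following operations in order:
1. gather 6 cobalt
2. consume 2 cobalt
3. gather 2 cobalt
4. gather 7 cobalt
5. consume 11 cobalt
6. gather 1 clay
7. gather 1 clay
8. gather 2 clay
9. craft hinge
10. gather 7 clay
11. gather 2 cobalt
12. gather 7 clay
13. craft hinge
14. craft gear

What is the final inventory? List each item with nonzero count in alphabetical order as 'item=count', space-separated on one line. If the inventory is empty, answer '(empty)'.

After 1 (gather 6 cobalt): cobalt=6
After 2 (consume 2 cobalt): cobalt=4
After 3 (gather 2 cobalt): cobalt=6
After 4 (gather 7 cobalt): cobalt=13
After 5 (consume 11 cobalt): cobalt=2
After 6 (gather 1 clay): clay=1 cobalt=2
After 7 (gather 1 clay): clay=2 cobalt=2
After 8 (gather 2 clay): clay=4 cobalt=2
After 9 (craft hinge): hinge=2
After 10 (gather 7 clay): clay=7 hinge=2
After 11 (gather 2 cobalt): clay=7 cobalt=2 hinge=2
After 12 (gather 7 clay): clay=14 cobalt=2 hinge=2
After 13 (craft hinge): clay=10 hinge=4
After 14 (craft gear): clay=10 gear=2

Answer: clay=10 gear=2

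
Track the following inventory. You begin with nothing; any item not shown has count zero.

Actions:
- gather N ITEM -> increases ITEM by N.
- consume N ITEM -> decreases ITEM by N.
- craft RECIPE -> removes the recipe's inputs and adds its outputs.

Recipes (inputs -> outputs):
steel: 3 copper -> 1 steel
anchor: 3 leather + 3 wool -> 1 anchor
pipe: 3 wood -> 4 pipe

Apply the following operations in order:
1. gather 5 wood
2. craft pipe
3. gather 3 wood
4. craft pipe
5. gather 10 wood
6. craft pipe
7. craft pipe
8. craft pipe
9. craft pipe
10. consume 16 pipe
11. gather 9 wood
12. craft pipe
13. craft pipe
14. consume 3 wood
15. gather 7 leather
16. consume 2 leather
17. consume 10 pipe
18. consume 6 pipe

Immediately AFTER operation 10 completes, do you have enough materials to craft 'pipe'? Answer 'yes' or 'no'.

After 1 (gather 5 wood): wood=5
After 2 (craft pipe): pipe=4 wood=2
After 3 (gather 3 wood): pipe=4 wood=5
After 4 (craft pipe): pipe=8 wood=2
After 5 (gather 10 wood): pipe=8 wood=12
After 6 (craft pipe): pipe=12 wood=9
After 7 (craft pipe): pipe=16 wood=6
After 8 (craft pipe): pipe=20 wood=3
After 9 (craft pipe): pipe=24
After 10 (consume 16 pipe): pipe=8

Answer: no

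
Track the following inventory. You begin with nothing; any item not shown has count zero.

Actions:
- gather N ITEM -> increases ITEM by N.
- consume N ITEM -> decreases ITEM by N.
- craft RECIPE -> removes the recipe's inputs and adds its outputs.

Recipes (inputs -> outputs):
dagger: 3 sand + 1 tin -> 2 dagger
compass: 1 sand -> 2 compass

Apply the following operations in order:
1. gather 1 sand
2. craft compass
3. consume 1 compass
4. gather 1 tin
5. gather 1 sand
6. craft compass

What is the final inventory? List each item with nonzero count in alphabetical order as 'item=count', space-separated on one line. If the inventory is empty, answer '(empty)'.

Answer: compass=3 tin=1

Derivation:
After 1 (gather 1 sand): sand=1
After 2 (craft compass): compass=2
After 3 (consume 1 compass): compass=1
After 4 (gather 1 tin): compass=1 tin=1
After 5 (gather 1 sand): compass=1 sand=1 tin=1
After 6 (craft compass): compass=3 tin=1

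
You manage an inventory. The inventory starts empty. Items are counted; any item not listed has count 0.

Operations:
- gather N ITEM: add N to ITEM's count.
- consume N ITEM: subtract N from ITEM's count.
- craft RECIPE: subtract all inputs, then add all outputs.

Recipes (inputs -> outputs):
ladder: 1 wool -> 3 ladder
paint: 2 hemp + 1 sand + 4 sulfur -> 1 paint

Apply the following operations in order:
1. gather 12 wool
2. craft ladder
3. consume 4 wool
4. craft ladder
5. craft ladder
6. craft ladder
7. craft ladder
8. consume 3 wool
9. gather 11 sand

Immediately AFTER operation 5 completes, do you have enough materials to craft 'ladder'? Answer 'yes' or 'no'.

After 1 (gather 12 wool): wool=12
After 2 (craft ladder): ladder=3 wool=11
After 3 (consume 4 wool): ladder=3 wool=7
After 4 (craft ladder): ladder=6 wool=6
After 5 (craft ladder): ladder=9 wool=5

Answer: yes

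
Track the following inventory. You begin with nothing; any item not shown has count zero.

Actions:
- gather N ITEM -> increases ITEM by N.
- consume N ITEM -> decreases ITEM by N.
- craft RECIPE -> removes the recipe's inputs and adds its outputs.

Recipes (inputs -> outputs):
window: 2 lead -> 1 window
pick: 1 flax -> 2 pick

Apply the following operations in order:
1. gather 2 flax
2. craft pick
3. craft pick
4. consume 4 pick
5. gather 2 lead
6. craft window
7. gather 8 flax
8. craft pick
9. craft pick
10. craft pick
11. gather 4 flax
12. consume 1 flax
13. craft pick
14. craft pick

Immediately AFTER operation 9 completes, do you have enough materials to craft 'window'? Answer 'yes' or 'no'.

Answer: no

Derivation:
After 1 (gather 2 flax): flax=2
After 2 (craft pick): flax=1 pick=2
After 3 (craft pick): pick=4
After 4 (consume 4 pick): (empty)
After 5 (gather 2 lead): lead=2
After 6 (craft window): window=1
After 7 (gather 8 flax): flax=8 window=1
After 8 (craft pick): flax=7 pick=2 window=1
After 9 (craft pick): flax=6 pick=4 window=1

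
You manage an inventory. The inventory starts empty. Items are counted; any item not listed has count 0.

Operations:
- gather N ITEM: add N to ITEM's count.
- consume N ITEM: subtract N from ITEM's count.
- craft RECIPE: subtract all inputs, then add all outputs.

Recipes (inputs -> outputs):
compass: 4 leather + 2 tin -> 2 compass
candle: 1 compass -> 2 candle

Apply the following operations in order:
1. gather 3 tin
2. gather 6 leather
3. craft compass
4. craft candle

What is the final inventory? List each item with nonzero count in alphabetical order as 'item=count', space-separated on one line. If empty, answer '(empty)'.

After 1 (gather 3 tin): tin=3
After 2 (gather 6 leather): leather=6 tin=3
After 3 (craft compass): compass=2 leather=2 tin=1
After 4 (craft candle): candle=2 compass=1 leather=2 tin=1

Answer: candle=2 compass=1 leather=2 tin=1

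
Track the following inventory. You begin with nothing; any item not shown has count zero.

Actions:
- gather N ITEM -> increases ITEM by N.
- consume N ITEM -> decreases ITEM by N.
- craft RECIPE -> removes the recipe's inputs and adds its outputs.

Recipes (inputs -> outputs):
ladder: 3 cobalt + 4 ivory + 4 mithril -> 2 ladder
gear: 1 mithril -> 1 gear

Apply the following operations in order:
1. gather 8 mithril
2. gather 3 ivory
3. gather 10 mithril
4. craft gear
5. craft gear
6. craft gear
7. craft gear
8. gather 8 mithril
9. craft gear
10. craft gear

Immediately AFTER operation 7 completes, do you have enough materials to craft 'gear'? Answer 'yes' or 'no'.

After 1 (gather 8 mithril): mithril=8
After 2 (gather 3 ivory): ivory=3 mithril=8
After 3 (gather 10 mithril): ivory=3 mithril=18
After 4 (craft gear): gear=1 ivory=3 mithril=17
After 5 (craft gear): gear=2 ivory=3 mithril=16
After 6 (craft gear): gear=3 ivory=3 mithril=15
After 7 (craft gear): gear=4 ivory=3 mithril=14

Answer: yes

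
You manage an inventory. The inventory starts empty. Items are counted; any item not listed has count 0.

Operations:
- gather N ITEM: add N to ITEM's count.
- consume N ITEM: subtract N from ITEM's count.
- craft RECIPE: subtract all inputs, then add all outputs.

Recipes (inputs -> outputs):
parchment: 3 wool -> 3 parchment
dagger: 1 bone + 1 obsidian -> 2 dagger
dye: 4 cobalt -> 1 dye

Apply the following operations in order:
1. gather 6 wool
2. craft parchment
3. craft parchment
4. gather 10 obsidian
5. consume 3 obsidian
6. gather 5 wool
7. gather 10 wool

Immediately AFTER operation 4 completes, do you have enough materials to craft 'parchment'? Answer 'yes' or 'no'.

After 1 (gather 6 wool): wool=6
After 2 (craft parchment): parchment=3 wool=3
After 3 (craft parchment): parchment=6
After 4 (gather 10 obsidian): obsidian=10 parchment=6

Answer: no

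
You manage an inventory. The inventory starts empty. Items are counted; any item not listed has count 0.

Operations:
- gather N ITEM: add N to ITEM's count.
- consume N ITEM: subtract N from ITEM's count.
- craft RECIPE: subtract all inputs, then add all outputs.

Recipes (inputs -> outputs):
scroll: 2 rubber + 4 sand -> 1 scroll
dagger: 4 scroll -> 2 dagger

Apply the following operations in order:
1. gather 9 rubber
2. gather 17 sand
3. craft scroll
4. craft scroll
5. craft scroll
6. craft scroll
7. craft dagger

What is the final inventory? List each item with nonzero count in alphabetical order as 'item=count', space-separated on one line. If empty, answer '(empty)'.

Answer: dagger=2 rubber=1 sand=1

Derivation:
After 1 (gather 9 rubber): rubber=9
After 2 (gather 17 sand): rubber=9 sand=17
After 3 (craft scroll): rubber=7 sand=13 scroll=1
After 4 (craft scroll): rubber=5 sand=9 scroll=2
After 5 (craft scroll): rubber=3 sand=5 scroll=3
After 6 (craft scroll): rubber=1 sand=1 scroll=4
After 7 (craft dagger): dagger=2 rubber=1 sand=1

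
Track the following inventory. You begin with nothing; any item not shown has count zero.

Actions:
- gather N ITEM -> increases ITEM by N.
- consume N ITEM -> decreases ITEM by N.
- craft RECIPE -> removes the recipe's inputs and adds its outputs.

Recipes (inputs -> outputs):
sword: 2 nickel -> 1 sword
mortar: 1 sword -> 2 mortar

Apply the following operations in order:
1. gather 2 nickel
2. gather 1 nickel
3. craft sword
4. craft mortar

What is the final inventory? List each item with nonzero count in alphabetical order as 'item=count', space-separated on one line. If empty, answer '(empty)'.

After 1 (gather 2 nickel): nickel=2
After 2 (gather 1 nickel): nickel=3
After 3 (craft sword): nickel=1 sword=1
After 4 (craft mortar): mortar=2 nickel=1

Answer: mortar=2 nickel=1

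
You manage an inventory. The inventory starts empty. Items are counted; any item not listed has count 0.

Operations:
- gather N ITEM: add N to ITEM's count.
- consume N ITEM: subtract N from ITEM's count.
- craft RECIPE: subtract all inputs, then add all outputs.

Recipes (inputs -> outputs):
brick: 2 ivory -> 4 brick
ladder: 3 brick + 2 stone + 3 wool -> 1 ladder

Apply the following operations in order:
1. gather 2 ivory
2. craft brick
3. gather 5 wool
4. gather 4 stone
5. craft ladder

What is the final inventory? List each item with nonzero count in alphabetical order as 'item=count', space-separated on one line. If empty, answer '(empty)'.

After 1 (gather 2 ivory): ivory=2
After 2 (craft brick): brick=4
After 3 (gather 5 wool): brick=4 wool=5
After 4 (gather 4 stone): brick=4 stone=4 wool=5
After 5 (craft ladder): brick=1 ladder=1 stone=2 wool=2

Answer: brick=1 ladder=1 stone=2 wool=2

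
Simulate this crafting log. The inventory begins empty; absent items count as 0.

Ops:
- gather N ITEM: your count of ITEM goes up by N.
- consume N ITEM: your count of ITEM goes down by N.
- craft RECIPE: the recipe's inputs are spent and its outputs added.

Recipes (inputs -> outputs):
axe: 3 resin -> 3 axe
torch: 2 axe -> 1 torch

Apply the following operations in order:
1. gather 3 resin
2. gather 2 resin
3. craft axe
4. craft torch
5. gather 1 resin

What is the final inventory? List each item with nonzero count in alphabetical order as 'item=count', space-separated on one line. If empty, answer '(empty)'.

After 1 (gather 3 resin): resin=3
After 2 (gather 2 resin): resin=5
After 3 (craft axe): axe=3 resin=2
After 4 (craft torch): axe=1 resin=2 torch=1
After 5 (gather 1 resin): axe=1 resin=3 torch=1

Answer: axe=1 resin=3 torch=1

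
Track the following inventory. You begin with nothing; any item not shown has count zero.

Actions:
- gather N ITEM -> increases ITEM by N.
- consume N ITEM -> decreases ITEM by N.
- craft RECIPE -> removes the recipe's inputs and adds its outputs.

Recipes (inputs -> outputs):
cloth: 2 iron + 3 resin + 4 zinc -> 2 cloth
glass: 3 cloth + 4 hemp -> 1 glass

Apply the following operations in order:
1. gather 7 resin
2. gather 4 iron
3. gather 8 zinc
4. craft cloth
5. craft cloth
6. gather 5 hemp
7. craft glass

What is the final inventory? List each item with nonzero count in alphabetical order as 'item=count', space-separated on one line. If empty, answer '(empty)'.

After 1 (gather 7 resin): resin=7
After 2 (gather 4 iron): iron=4 resin=7
After 3 (gather 8 zinc): iron=4 resin=7 zinc=8
After 4 (craft cloth): cloth=2 iron=2 resin=4 zinc=4
After 5 (craft cloth): cloth=4 resin=1
After 6 (gather 5 hemp): cloth=4 hemp=5 resin=1
After 7 (craft glass): cloth=1 glass=1 hemp=1 resin=1

Answer: cloth=1 glass=1 hemp=1 resin=1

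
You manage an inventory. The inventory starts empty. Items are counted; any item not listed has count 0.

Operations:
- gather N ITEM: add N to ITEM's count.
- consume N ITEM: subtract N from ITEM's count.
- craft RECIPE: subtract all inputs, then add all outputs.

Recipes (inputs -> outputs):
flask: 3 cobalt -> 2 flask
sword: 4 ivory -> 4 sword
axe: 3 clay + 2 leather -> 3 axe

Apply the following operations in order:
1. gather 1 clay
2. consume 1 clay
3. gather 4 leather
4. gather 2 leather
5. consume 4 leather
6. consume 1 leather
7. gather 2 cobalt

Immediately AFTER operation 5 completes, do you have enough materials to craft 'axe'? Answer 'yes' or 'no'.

After 1 (gather 1 clay): clay=1
After 2 (consume 1 clay): (empty)
After 3 (gather 4 leather): leather=4
After 4 (gather 2 leather): leather=6
After 5 (consume 4 leather): leather=2

Answer: no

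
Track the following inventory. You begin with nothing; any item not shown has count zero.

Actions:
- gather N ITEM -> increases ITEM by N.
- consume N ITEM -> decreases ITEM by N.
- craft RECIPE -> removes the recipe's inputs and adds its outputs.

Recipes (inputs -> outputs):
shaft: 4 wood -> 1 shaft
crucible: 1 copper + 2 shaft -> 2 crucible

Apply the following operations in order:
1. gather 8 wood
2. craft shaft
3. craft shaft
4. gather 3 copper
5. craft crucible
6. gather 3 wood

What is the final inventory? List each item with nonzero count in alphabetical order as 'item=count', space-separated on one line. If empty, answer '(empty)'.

Answer: copper=2 crucible=2 wood=3

Derivation:
After 1 (gather 8 wood): wood=8
After 2 (craft shaft): shaft=1 wood=4
After 3 (craft shaft): shaft=2
After 4 (gather 3 copper): copper=3 shaft=2
After 5 (craft crucible): copper=2 crucible=2
After 6 (gather 3 wood): copper=2 crucible=2 wood=3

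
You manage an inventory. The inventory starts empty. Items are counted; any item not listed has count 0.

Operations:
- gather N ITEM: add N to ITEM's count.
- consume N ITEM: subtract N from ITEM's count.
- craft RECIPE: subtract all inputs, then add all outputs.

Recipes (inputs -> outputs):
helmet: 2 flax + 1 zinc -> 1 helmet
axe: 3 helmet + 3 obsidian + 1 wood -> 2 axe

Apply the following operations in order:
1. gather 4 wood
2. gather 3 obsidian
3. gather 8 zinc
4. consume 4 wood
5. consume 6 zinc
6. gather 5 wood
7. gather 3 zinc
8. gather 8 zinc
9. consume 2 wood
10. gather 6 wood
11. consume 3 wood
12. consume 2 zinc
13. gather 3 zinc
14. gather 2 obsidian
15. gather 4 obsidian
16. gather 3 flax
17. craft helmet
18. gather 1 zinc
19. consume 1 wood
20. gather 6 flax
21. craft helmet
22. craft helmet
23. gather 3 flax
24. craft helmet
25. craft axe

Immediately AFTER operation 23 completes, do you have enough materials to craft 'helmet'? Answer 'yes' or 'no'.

Answer: yes

Derivation:
After 1 (gather 4 wood): wood=4
After 2 (gather 3 obsidian): obsidian=3 wood=4
After 3 (gather 8 zinc): obsidian=3 wood=4 zinc=8
After 4 (consume 4 wood): obsidian=3 zinc=8
After 5 (consume 6 zinc): obsidian=3 zinc=2
After 6 (gather 5 wood): obsidian=3 wood=5 zinc=2
After 7 (gather 3 zinc): obsidian=3 wood=5 zinc=5
After 8 (gather 8 zinc): obsidian=3 wood=5 zinc=13
After 9 (consume 2 wood): obsidian=3 wood=3 zinc=13
After 10 (gather 6 wood): obsidian=3 wood=9 zinc=13
After 11 (consume 3 wood): obsidian=3 wood=6 zinc=13
After 12 (consume 2 zinc): obsidian=3 wood=6 zinc=11
After 13 (gather 3 zinc): obsidian=3 wood=6 zinc=14
After 14 (gather 2 obsidian): obsidian=5 wood=6 zinc=14
After 15 (gather 4 obsidian): obsidian=9 wood=6 zinc=14
After 16 (gather 3 flax): flax=3 obsidian=9 wood=6 zinc=14
After 17 (craft helmet): flax=1 helmet=1 obsidian=9 wood=6 zinc=13
After 18 (gather 1 zinc): flax=1 helmet=1 obsidian=9 wood=6 zinc=14
After 19 (consume 1 wood): flax=1 helmet=1 obsidian=9 wood=5 zinc=14
After 20 (gather 6 flax): flax=7 helmet=1 obsidian=9 wood=5 zinc=14
After 21 (craft helmet): flax=5 helmet=2 obsidian=9 wood=5 zinc=13
After 22 (craft helmet): flax=3 helmet=3 obsidian=9 wood=5 zinc=12
After 23 (gather 3 flax): flax=6 helmet=3 obsidian=9 wood=5 zinc=12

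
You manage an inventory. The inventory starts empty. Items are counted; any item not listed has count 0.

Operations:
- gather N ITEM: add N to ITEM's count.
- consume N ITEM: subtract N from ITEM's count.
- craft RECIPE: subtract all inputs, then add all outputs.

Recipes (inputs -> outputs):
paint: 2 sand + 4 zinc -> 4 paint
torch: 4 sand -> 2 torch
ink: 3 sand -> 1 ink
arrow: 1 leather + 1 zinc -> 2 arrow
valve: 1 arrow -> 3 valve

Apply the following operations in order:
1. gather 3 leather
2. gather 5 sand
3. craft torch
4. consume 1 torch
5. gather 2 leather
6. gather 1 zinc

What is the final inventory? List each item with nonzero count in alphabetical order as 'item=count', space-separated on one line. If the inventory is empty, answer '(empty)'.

Answer: leather=5 sand=1 torch=1 zinc=1

Derivation:
After 1 (gather 3 leather): leather=3
After 2 (gather 5 sand): leather=3 sand=5
After 3 (craft torch): leather=3 sand=1 torch=2
After 4 (consume 1 torch): leather=3 sand=1 torch=1
After 5 (gather 2 leather): leather=5 sand=1 torch=1
After 6 (gather 1 zinc): leather=5 sand=1 torch=1 zinc=1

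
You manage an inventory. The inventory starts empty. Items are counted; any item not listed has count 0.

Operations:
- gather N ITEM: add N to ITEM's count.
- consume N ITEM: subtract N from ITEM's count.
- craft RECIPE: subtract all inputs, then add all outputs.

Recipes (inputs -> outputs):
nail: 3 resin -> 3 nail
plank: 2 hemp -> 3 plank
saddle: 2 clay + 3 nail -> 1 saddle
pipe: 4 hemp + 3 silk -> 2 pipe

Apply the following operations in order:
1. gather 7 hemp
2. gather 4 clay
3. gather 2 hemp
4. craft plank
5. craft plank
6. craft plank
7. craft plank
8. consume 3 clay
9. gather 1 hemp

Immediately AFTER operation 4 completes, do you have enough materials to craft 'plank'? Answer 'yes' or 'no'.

Answer: yes

Derivation:
After 1 (gather 7 hemp): hemp=7
After 2 (gather 4 clay): clay=4 hemp=7
After 3 (gather 2 hemp): clay=4 hemp=9
After 4 (craft plank): clay=4 hemp=7 plank=3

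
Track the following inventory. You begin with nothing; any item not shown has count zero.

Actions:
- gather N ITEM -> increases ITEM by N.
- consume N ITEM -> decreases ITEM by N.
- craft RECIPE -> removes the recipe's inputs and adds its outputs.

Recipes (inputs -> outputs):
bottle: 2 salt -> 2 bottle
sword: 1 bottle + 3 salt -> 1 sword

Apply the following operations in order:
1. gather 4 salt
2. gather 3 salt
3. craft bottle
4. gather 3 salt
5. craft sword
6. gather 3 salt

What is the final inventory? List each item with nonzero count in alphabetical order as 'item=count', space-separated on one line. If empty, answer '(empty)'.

Answer: bottle=1 salt=8 sword=1

Derivation:
After 1 (gather 4 salt): salt=4
After 2 (gather 3 salt): salt=7
After 3 (craft bottle): bottle=2 salt=5
After 4 (gather 3 salt): bottle=2 salt=8
After 5 (craft sword): bottle=1 salt=5 sword=1
After 6 (gather 3 salt): bottle=1 salt=8 sword=1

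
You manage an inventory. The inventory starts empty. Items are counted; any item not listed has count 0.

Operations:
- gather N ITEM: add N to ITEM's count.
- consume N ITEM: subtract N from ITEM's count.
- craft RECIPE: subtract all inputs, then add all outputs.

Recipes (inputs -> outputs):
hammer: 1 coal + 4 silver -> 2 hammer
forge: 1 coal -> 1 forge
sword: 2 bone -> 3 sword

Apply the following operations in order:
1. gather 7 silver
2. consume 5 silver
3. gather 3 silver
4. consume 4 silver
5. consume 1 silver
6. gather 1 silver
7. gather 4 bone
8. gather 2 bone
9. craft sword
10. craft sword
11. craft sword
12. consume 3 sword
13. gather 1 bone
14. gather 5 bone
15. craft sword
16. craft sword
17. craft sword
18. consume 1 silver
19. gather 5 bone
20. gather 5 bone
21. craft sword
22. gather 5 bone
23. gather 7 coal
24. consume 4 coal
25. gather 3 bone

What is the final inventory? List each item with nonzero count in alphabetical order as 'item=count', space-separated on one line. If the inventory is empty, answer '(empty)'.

After 1 (gather 7 silver): silver=7
After 2 (consume 5 silver): silver=2
After 3 (gather 3 silver): silver=5
After 4 (consume 4 silver): silver=1
After 5 (consume 1 silver): (empty)
After 6 (gather 1 silver): silver=1
After 7 (gather 4 bone): bone=4 silver=1
After 8 (gather 2 bone): bone=6 silver=1
After 9 (craft sword): bone=4 silver=1 sword=3
After 10 (craft sword): bone=2 silver=1 sword=6
After 11 (craft sword): silver=1 sword=9
After 12 (consume 3 sword): silver=1 sword=6
After 13 (gather 1 bone): bone=1 silver=1 sword=6
After 14 (gather 5 bone): bone=6 silver=1 sword=6
After 15 (craft sword): bone=4 silver=1 sword=9
After 16 (craft sword): bone=2 silver=1 sword=12
After 17 (craft sword): silver=1 sword=15
After 18 (consume 1 silver): sword=15
After 19 (gather 5 bone): bone=5 sword=15
After 20 (gather 5 bone): bone=10 sword=15
After 21 (craft sword): bone=8 sword=18
After 22 (gather 5 bone): bone=13 sword=18
After 23 (gather 7 coal): bone=13 coal=7 sword=18
After 24 (consume 4 coal): bone=13 coal=3 sword=18
After 25 (gather 3 bone): bone=16 coal=3 sword=18

Answer: bone=16 coal=3 sword=18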